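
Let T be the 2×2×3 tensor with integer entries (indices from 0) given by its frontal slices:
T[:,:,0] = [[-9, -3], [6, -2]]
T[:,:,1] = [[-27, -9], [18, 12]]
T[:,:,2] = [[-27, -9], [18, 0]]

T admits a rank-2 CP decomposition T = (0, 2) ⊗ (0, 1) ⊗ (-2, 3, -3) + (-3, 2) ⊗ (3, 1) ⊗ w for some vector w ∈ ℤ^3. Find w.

w = (1, 3, 3)

Subtract the known terms from T to get the rank-1 residual R = (-3, 2) ⊗ (3, 1) ⊗ w, so R[i,j,k] = a[i]·b[j]·w[k]. Pick indices with nonzero a[0]·b[0] = (-3)·(3) = -9. Only the fibre through (0,0,·) is needed: R[0,0,:] = T[0,0,:] − Σₗ aₗ[0]bₗ[0]cₗ = [-9, -27, -27] − (0)·(0)·(-2, 3, -3) = [-9, -27, -27]. Then w[k] = R[0,0,k] / -9 for each k, giving w = [-9, -27, -27] / -9 = (1, 3, 3).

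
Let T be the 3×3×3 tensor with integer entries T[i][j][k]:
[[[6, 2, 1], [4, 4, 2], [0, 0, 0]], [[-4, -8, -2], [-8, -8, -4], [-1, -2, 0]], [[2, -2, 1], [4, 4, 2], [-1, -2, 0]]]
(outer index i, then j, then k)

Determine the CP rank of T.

3

Lower bound: the mode-3 unfolding of T (rows indexed by k, columns by (i,j) = (0,0), (0,1), (0,2), (1,0), (1,1), (1,2), (2,0), (2,1), (2,2)) is [[6, 4, 0, -4, -8, -1, 2, 4, -1], [2, 4, 0, -8, -8, -2, -2, 4, -2], [1, 2, 0, -2, -4, 0, 1, 2, 0]].
There the 3×3 minor on rows k ∈ {0, 1, 2}, columns (i,j) ∈ {(0,0), (0,1), (1,0)} is det [[6, 4, -4], [2, 4, -8], [1, 2, -2]] = 32 ≠ 0, so this unfolding has rank ≥ 3; CP rank is at least every unfolding rank, so rank(T) ≥ 3. (This is only a lower bound: in general the CP rank may exceed every unfolding rank, so we still need to exhibit 3 rank-1 terms summing to T.)
Upper bound: T is a sum of 3 rank-1 terms, T = [0, 1, 1] ⊗ [2, 0, 1] ⊗ [-1, -2, 0] + [1, -2, 1] ⊗ [1, 2, 0] ⊗ [2, 2, 1] + [2, 1, 1] ⊗ [1, 0, 0] ⊗ [2, 0, 0] (one valid choice — decompositions are not unique — normalised so each a, b is primitive with positive first nonzero entry; check it by expanding all entries), so rank(T) ≤ 3.
These bounds meet, so rank(T) = 3.
Check entry T[0,2,2] = 0: (0)·(1)·(0) + (1)·(0)·(1) + (2)·(0)·(0) = 0.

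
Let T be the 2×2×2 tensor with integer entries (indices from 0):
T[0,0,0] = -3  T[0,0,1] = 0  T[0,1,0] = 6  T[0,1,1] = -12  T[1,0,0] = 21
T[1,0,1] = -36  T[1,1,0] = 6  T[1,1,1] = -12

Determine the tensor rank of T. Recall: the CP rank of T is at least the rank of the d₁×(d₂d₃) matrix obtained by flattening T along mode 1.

2

Lower bound: the mode-3 unfolding of T (rows indexed by k, columns by (i,j) = (0,0), (0,1), (1,0), (1,1)) is [[-3, 6, 21, 6], [0, -12, -36, -12]].
There the 2×2 minor on rows k ∈ {0, 1}, columns (i,j) ∈ {(0,0), (0,1)} is det [[-3, 6], [0, -12]] = 36 ≠ 0, so this unfolding has rank ≥ 2; CP rank is at least every unfolding rank, so rank(T) ≥ 2. (This is only a lower bound: in general the CP rank may exceed every unfolding rank, so we still need to exhibit 2 rank-1 terms summing to T.)
Upper bound — finding two terms. Write S_k = T[:,:,k] for the frontal slices: S₀ = [[-3, 6], [21, 6]], S₁ = [[0, -12], [-36, -12]].
If T = a₁ ⊗ b₁ ⊗ c₁ + a₂ ⊗ b₂ ⊗ c₂ then each S_k = c₁[k]·a₁b₁ᵀ + c₂[k]·a₂b₂ᵀ. S₀ and S₁ are linearly independent, so a₁b₁ᵀ and a₂b₂ᵀ must span the same plane of matrices: they are the rank-1 matrices of the form x·S₀ + y·S₁.
det(x·S₀ + y·S₁) is −144·x² + 504·xy − 432·y² = (-72)·(2·x − 3·y)(x − 2·y), vanishing at (x:y) = (3:2) and (2:1).
M₁ = 3·S₀ + 2·S₁ = [[-9, -6], [-9, -6]] = (-3)·[1, 1][3, 2]ᵀ and M₂ = 2·S₀ + S₁ = [[-6, 0], [6, 0]] = (-6)·[1, -1][1, 0]ᵀ, so take a₁ = [1, 1], b₁ = [3, 2], a₂ = [1, -1], b₂ = [1, 0].
Each slice is an integer combination of E₁ = a₁b₁ᵀ and E₂ = a₂b₂ᵀ: S₀ = 3·E₁ − 12·E₂, S₁ = −6·E₁ + 18·E₂; reading off coefficients, c₁ = [3, -6] and c₂ = [-12, 18].
Hence T = [1, 1] ⊗ [3, 2] ⊗ [3, -6] + [1, -1] ⊗ [1, 0] ⊗ [-12, 18], so rank(T) ≤ 2.
These bounds meet, so rank(T) = 2.
Check entry T[0,1,1] = -12: (1)·(2)·(-6) + (1)·(0)·(18) = -12.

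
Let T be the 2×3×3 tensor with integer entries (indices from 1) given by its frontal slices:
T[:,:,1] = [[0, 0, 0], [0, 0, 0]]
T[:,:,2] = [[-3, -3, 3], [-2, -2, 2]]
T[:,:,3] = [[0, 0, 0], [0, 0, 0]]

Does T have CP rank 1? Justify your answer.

If T = a ⊗ b ⊗ c then every fibre of T is a multiple of the corresponding factor, so read the factors off the fibres through the nonzero entry T[1,1,2] = -3.
The mode-1 fibre T[:,1,2] = [-3, -2] gives a = [3, 2] (primitive direction); the mode-2 fibre T[1,:,2] = [-3, -3, 3] gives b = [1, 1, -1]; then c[k] = T[1,1,k] / (a[1]·b[1]) = [0, -3, 0] / 3 = [0, -1, 0].
Expanding [3, 2] ⊗ [1, 1, -1] ⊗ [0, -1, 0] reproduces all 18 entries of T, so T = [3, 2] ⊗ [1, 1, -1] ⊗ [0, -1, 0] and rank(T) ≤ 1.
Equivalently every frontal slice T[:,:,k] is c[k] times the rank-1 matrix [3, 2] ⊗ [1, 1, -1]. So T has rank 1 (it is nonzero).

Yes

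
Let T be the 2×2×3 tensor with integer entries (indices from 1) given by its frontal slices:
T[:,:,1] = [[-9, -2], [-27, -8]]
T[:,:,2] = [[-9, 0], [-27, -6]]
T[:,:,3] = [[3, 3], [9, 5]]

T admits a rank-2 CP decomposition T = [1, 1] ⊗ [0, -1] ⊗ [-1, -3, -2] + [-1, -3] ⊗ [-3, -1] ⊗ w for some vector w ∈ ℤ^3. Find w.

w = [-3, -3, 1]

Subtract the known terms from T to get the rank-1 residual R = [-1, -3] ⊗ [-3, -1] ⊗ w, so R[i,j,k] = a[i]·b[j]·w[k]. Pick indices with nonzero a[1]·b[1] = (-1)·(-3) = 3. Only the fibre through (1,1,·) is needed: R[1,1,:] = T[1,1,:] − Σₗ aₗ[1]bₗ[1]cₗ = [-9, -9, 3] − (1)·(0)·[-1, -3, -2] = [-9, -9, 3]. Then w[k] = R[1,1,k] / 3 for each k, giving w = [-9, -9, 3] / 3 = [-3, -3, 1].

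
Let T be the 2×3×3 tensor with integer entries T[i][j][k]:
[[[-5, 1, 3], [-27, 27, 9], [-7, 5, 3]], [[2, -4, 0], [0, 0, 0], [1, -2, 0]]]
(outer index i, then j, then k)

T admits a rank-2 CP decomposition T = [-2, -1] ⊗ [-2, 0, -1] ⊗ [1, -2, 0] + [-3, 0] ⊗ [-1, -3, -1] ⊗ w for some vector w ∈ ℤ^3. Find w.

Subtract the known terms from T to get the rank-1 residual R = [-3, 0] ⊗ [-1, -3, -1] ⊗ w, so R[i,j,k] = a[i]·b[j]·w[k]. Pick indices with nonzero a[0]·b[0] = (-3)·(-1) = 3. Only the fibre through (0,0,·) is needed: R[0,0,:] = T[0,0,:] − Σₗ aₗ[0]bₗ[0]cₗ = [-5, 1, 3] − (-2)·(-2)·[1, -2, 0] = [-9, 9, 3]. Then w[k] = R[0,0,k] / 3 for each k, giving w = [-9, 9, 3] / 3 = [-3, 3, 1].

w = [-3, 3, 1]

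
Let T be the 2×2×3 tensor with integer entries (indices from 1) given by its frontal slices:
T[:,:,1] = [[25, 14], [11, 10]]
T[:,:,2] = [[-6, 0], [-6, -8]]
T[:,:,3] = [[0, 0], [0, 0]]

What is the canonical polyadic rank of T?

Lower bound: the mode-1 unfolding of T (rows indexed by i, columns by (j,k) = (1,1), (1,2), (1,3), (2,1), (2,2), (2,3)) is [[25, -6, 0, 14, 0, 0], [11, -6, 0, 10, -8, 0]].
There the 2×2 minor on rows i ∈ {1, 2}, columns (j,k) ∈ {(1,1), (1,2)} is det [[25, -6], [11, -6]] = -84 ≠ 0, so this unfolding has rank ≥ 2; CP rank is at least every unfolding rank, so rank(T) ≥ 2. (Unfolding ranks only ever bound the CP rank from below — rank(T) can be strictly larger than all of them — so the matching upper bound has to come from an explicit 2-term decomposition.)
Upper bound — finding two terms. Write S_k = T[:,:,k] for the frontal slices: S₁ = [[25, 14], [11, 10]], S₂ = [[-6, 0], [-6, -8]], S₃ = [[0, 0], [0, 0]].
If T = a₁ ∘ b₁ ∘ c₁ + a₂ ∘ b₂ ∘ c₂ then each S_k = c₁[k]·a₁b₁ᵀ + c₂[k]·a₂b₂ᵀ. S₁ and S₂ are linearly independent, so a₁b₁ᵀ and a₂b₂ᵀ must span the same plane of matrices: they are the rank-1 matrices of the form x·S₁ + y·S₂.
det(x·S₁ + y·S₂) is 96·x² − 176·xy + 48·y² = 16·(2·x − 3·y)(3·x − y), vanishing at (x:y) = (3:2) and (1:3).
M₁ = 3·S₁ + 2·S₂ = [[63, 42], [21, 14]] = 7·[3, 1][3, 2]ᵀ and M₂ = S₁ + 3·S₂ = [[7, 14], [-7, -14]] = 7·[1, -1][1, 2]ᵀ, so take a₁ = [3, 1], b₁ = [3, 2], a₂ = [1, -1], b₂ = [1, 2].
Each slice is an integer combination of E₁ = a₁b₁ᵀ and E₂ = a₂b₂ᵀ: S₁ = 3·E₁ − 2·E₂, S₂ = −E₁ + 3·E₂, S₃ = 0; reading off coefficients, c₁ = [3, -1, 0] and c₂ = [-2, 3, 0].
Hence T = [3, 1] ∘ [3, 2] ∘ [3, -1, 0] + [1, -1] ∘ [1, 2] ∘ [-2, 3, 0], so rank(T) ≤ 2.
These bounds meet, so rank(T) = 2.
Check entry T[1,2,3] = 0: (3)·(2)·(0) + (1)·(2)·(0) = 0.

2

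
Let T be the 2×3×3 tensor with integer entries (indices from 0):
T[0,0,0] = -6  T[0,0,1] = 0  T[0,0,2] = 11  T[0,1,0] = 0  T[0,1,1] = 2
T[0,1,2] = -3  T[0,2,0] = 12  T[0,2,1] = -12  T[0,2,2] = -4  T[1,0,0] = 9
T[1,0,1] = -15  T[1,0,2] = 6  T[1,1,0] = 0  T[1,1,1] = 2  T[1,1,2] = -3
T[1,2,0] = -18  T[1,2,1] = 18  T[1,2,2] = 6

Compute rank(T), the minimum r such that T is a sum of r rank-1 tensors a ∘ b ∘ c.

2

Lower bound: the mode-3 unfolding of T (rows indexed by k, columns by (i,j) = (0,0), (0,1), (0,2), (1,0), (1,1), (1,2)) is [[-6, 0, 12, 9, 0, -18], [0, 2, -12, -15, 2, 18], [11, -3, -4, 6, -3, 6]].
There the 2×2 minor on rows k ∈ {0, 1}, columns (i,j) ∈ {(0,0), (0,1)} is det [[-6, 0], [0, 2]] = -12 ≠ 0, so this unfolding has rank ≥ 2; CP rank is at least every unfolding rank, so rank(T) ≥ 2. (This is only a lower bound: in general the CP rank may exceed every unfolding rank, so we still need to exhibit 2 rank-1 terms summing to T.)
Upper bound — finding two terms. Write S_k = T[:,:,k] for the frontal slices: S₀ = [[-6, 0, 12], [9, 0, -18]], S₁ = [[0, 2, -12], [-15, 2, 18]], S₂ = [[11, -3, -4], [6, -3, 6]].
If T = a₁ ∘ b₁ ∘ c₁ + a₂ ∘ b₂ ∘ c₂ then each S_k = c₁[k]·a₁b₁ᵀ + c₂[k]·a₂b₂ᵀ. S₀ and S₁ are linearly independent, so a₁b₁ᵀ and a₂b₂ᵀ must span the same plane of matrices: they are the rank-1 matrices of the form x·S₀ + y·S₁.
The 2×2 minor of x·S₀ + y·S₁ on rows {0,1}, columns {0,1} is −30·xy + 30·y² = (-30)·(x − y)(y), vanishing at (x:y) = (1:1) and (1:0).
M₁ = S₀ + S₁ = [[-6, 2, 0], [-6, 2, 0]] = (-2)·[1, 1][3, -1, 0]ᵀ and M₂ = S₀ = [[-6, 0, 12], [9, 0, -18]] = (-3)·[2, -3][1, 0, -2]ᵀ, so take a₁ = [1, 1], b₁ = [3, -1, 0], a₂ = [2, -3], b₂ = [1, 0, -2].
Each slice is an integer combination of E₁ = a₁b₁ᵀ and E₂ = a₂b₂ᵀ: S₀ = −3·E₂, S₁ = −2·E₁ + 3·E₂, S₂ = 3·E₁ + E₂; reading off coefficients, c₁ = [0, -2, 3] and c₂ = [-3, 3, 1].
Hence T = [1, 1] ∘ [3, -1, 0] ∘ [0, -2, 3] + [2, -3] ∘ [1, 0, -2] ∘ [-3, 3, 1], so rank(T) ≤ 2.
These bounds meet, so rank(T) = 2.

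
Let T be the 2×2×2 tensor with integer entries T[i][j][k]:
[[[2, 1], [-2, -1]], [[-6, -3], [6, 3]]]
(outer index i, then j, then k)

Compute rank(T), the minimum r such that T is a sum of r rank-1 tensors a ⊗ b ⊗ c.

1

Lower bound: T ≠ 0 (e.g. T[0,0,0] = 2), so rank(T) ≥ 1.
Upper bound: if T = a ⊗ b ⊗ c then every fibre of T is a multiple of the corresponding factor, so read the factors off the fibres through the nonzero entry T[0,0,0] = 2.
The mode-1 fibre T[:,0,0] = [2, -6] gives a = [1, -3] (primitive direction); the mode-2 fibre T[0,:,0] = [2, -2] gives b = [1, -1]; then c[k] = T[0,0,k] / (a[0]·b[0]) = [2, 1] / 1 = [2, 1].
Expanding [1, -3] ⊗ [1, -1] ⊗ [2, 1] reproduces all 8 entries of T, so T = [1, -3] ⊗ [1, -1] ⊗ [2, 1] and rank(T) ≤ 1.
These bounds meet, so rank(T) = 1.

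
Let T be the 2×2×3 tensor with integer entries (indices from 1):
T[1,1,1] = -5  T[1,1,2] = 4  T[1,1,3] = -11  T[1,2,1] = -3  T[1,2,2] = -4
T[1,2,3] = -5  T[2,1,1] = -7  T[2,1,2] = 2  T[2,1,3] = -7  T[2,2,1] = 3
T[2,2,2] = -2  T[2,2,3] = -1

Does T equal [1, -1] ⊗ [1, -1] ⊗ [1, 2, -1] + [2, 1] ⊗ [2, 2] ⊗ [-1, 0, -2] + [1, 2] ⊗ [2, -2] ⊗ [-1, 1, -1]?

Reconstruct entrywise from the claimed factors. For example, T[2,2,1] = 3 and Σₗ aₗ[2]bₗ[2]cₗ[1] = (-1)·(-1)·(1) + (1)·(2)·(-1) + (2)·(-2)·(-1) = 3; checking all 12 entries, every one matches. The claim holds.

Yes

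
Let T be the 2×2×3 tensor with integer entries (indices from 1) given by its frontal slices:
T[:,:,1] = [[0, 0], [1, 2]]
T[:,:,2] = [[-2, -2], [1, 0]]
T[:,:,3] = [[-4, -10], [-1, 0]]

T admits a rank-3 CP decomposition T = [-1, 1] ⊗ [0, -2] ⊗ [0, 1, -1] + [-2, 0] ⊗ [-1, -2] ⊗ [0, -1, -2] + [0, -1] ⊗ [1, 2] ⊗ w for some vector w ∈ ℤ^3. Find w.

w = [-1, -1, 1]

Subtract the known terms from T to get the rank-1 residual R = [0, -1] ⊗ [1, 2] ⊗ w, so R[i,j,k] = a[i]·b[j]·w[k]. Pick indices with nonzero a[2]·b[1] = (-1)·(1) = -1. Only the fibre through (2,1,·) is needed: R[2,1,:] = T[2,1,:] − Σₗ aₗ[2]bₗ[1]cₗ = [1, 1, -1] − (1)·(0)·[0, 1, -1] − (0)·(-1)·[0, -1, -2] = [1, 1, -1]. Then w[k] = R[2,1,k] / -1 for each k, giving w = [1, 1, -1] / -1 = [-1, -1, 1].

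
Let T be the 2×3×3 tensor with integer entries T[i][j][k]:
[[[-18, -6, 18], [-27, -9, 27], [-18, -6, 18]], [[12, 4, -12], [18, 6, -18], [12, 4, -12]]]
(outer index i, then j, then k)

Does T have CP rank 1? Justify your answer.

If T = a ⊗ b ⊗ c then every fibre of T is a multiple of the corresponding factor, so read the factors off the fibres through the nonzero entry T[0,0,0] = -18.
The mode-1 fibre T[:,0,0] = [-18, 12] gives a = (3, -2) (primitive direction); the mode-2 fibre T[0,:,0] = [-18, -27, -18] gives b = (2, 3, 2); then c[k] = T[0,0,k] / (a[0]·b[0]) = [-18, -6, 18] / 6 = (-3, -1, 3).
Expanding (3, -2) ⊗ (2, 3, 2) ⊗ (-3, -1, 3) reproduces all 18 entries of T, so T = (3, -2) ⊗ (2, 3, 2) ⊗ (-3, -1, 3) and rank(T) ≤ 1.
Equivalently every frontal slice T[:,:,k] is c[k] times the rank-1 matrix (3, -2) ⊗ (2, 3, 2). So T has rank 1 (it is nonzero).

Yes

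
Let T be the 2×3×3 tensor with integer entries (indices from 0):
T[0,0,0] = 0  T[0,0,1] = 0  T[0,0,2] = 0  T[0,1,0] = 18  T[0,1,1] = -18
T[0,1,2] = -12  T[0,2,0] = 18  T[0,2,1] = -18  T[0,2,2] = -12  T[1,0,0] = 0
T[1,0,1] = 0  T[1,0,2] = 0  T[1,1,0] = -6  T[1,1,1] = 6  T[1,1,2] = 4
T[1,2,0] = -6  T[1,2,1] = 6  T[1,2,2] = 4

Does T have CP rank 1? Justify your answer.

If T = a (x) b (x) c then every fibre of T is a multiple of the corresponding factor, so read the factors off the fibres through the nonzero entry T[0,1,0] = 18.
The mode-1 fibre T[:,1,0] = [18, -6] gives a = (3, -1) (primitive direction); the mode-2 fibre T[0,:,0] = [0, 18, 18] gives b = (0, 1, 1); then c[k] = T[0,1,k] / (a[0]·b[1]) = [18, -18, -12] / 3 = (6, -6, -4).
Expanding (3, -1) (x) (0, 1, 1) (x) (6, -6, -4) reproduces all 18 entries of T, so T = (3, -1) (x) (0, 1, 1) (x) (6, -6, -4) and rank(T) ≤ 1.
Equivalently every frontal slice T[:,:,k] is c[k] times the rank-1 matrix (3, -1) (x) (0, 1, 1). So T has rank 1 (it is nonzero).

Yes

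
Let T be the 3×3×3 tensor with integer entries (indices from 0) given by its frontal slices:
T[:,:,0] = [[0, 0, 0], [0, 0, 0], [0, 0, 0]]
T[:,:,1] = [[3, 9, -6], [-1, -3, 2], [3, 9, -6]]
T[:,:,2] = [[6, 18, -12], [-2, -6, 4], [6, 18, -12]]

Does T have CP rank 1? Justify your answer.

Yes

If T = a ⊗ b ⊗ c then every fibre of T is a multiple of the corresponding factor, so read the factors off the fibres through the nonzero entry T[0,0,1] = 3.
The mode-1 fibre T[:,0,1] = [3, -1, 3] gives a = (3, -1, 3) (primitive direction); the mode-2 fibre T[0,:,1] = [3, 9, -6] gives b = (1, 3, -2); then c[k] = T[0,0,k] / (a[0]·b[0]) = [0, 3, 6] / 3 = (0, 1, 2).
Expanding (3, -1, 3) ⊗ (1, 3, -2) ⊗ (0, 1, 2) reproduces all 27 entries of T, so T = (3, -1, 3) ⊗ (1, 3, -2) ⊗ (0, 1, 2) and rank(T) ≤ 1.
Equivalently every frontal slice T[:,:,k] is c[k] times the rank-1 matrix (3, -1, 3) ⊗ (1, 3, -2). So T has rank 1 (it is nonzero).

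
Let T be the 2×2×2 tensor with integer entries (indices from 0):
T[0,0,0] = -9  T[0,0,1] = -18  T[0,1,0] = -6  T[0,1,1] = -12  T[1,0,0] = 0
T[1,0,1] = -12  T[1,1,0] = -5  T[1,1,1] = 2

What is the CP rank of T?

Lower bound: in the mode-3 unfolding of T (rows indexed by k, columns by (i,j)) the 2×2 minor on rows k ∈ {0, 1}, columns (i,j) ∈ {(0,0), (1,0)} is det [[-9, 0], [-18, -12]] = 108 ≠ 0, so that unfolding has rank ≥ 2 and hence rank(T) ≥ 2 (CP rank is at least every unfolding rank, though it can be larger).
Upper bound: with S_k = T[:,:,k], the two rank-1 terms a₁b₁ᵀ, a₂b₂ᵀ are the rank-1 members of the pencil x·S₀ + y·S₁.
det(x·S₀ + y·S₁) is 45·x² − 180·y² = 45·(x − 2·y)(x + 2·y), vanishing at (x:y) = (2:1) and (2:-1).
M₁ = 2·S₀ + S₁ = [[-36, -24], [-12, -8]] = (-4)·(3, 1)(3, 2)ᵀ and M₂ = 2·S₀ − S₁ = [[0, 0], [12, -12]] = 12·(0, 1)(1, -1)ᵀ, so take a₁ = (3, 1), b₁ = (3, 2), a₂ = (0, 1), b₂ = (1, -1).
Each slice is an integer combination of E₁ = a₁b₁ᵀ and E₂ = a₂b₂ᵀ: S₀ = −E₁ + 3·E₂, S₁ = −2·E₁ − 6·E₂; reading off coefficients, c₁ = (-1, -2) and c₂ = (3, -6).
Hence T = (3, 1) ⊗ (3, 2) ⊗ (-1, -2) + (0, 1) ⊗ (1, -1) ⊗ (3, -6), so rank(T) ≤ 2.
These bounds meet, so rank(T) = 2.

2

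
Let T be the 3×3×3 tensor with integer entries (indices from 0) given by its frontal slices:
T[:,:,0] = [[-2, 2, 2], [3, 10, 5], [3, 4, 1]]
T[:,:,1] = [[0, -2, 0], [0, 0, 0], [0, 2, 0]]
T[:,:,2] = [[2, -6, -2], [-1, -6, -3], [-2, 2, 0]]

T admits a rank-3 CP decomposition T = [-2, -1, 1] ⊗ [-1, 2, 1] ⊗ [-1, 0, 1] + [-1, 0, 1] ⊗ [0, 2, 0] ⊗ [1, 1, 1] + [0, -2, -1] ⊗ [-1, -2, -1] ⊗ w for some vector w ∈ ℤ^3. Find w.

Subtract the known terms from T to get the rank-1 residual R = [0, -2, -1] ⊗ [-1, -2, -1] ⊗ w, so R[i,j,k] = a[i]·b[j]·w[k]. Pick indices with nonzero a[1]·b[0] = (-2)·(-1) = 2. Only the fibre through (1,0,·) is needed: R[1,0,:] = T[1,0,:] − Σₗ aₗ[1]bₗ[0]cₗ = [3, 0, -1] − (-1)·(-1)·[-1, 0, 1] − (0)·(0)·[1, 1, 1] = [4, 0, -2]. Then w[k] = R[1,0,k] / 2 for each k, giving w = [4, 0, -2] / 2 = [2, 0, -1].

w = [2, 0, -1]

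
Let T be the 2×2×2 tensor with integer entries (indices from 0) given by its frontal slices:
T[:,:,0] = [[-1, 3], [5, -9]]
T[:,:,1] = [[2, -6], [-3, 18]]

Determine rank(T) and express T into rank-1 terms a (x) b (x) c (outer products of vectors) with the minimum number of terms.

rank(T) = 2

Lower bound: the mode-1 unfolding of T (rows indexed by i, columns by (j,k) = (0,0), (0,1), (1,0), (1,1)) is [[-1, 2, 3, -6], [5, -3, -9, 18]].
There the 2×2 minor on rows i ∈ {0, 1}, columns (j,k) ∈ {(0,0), (0,1)} is det [[-1, 2], [5, -3]] = -7 ≠ 0, so this unfolding has rank ≥ 2; CP rank is at least every unfolding rank, so rank(T) ≥ 2. (Unfolding ranks only ever bound the CP rank from below — rank(T) can be strictly larger than all of them — so the matching upper bound has to come from an explicit 2-term decomposition.)
Upper bound — finding two terms. Write S_k = T[:,:,k] for the frontal slices: S₀ = [[-1, 3], [5, -9]], S₁ = [[2, -6], [-3, 18]].
If T = a₁ (x) b₁ (x) c₁ + a₂ (x) b₂ (x) c₂ then each S_k = c₁[k]·a₁b₁ᵀ + c₂[k]·a₂b₂ᵀ. S₀ and S₁ are linearly independent, so a₁b₁ᵀ and a₂b₂ᵀ must span the same plane of matrices: they are the rank-1 matrices of the form x·S₀ + y·S₁.
det(x·S₀ + y·S₁) is −6·x² + 3·xy + 18·y² = (-3)·(2·x + 3·y)(x − 2·y), vanishing at (x:y) = (3:-2) and (2:1).
M₁ = 3·S₀ − 2·S₁ = [[-7, 21], [21, -63]] = (-7)·(1, -3)(1, -3)ᵀ and M₂ = 2·S₀ + S₁ = [[0, 0], [7, 0]] = 7·(0, 1)(1, 0)ᵀ, so take a₁ = (1, -3), b₁ = (1, -3), a₂ = (0, 1), b₂ = (1, 0).
Each slice is an integer combination of E₁ = a₁b₁ᵀ and E₂ = a₂b₂ᵀ: S₀ = −E₁ + 2·E₂, S₁ = 2·E₁ + 3·E₂; reading off coefficients, c₁ = (-1, 2) and c₂ = (2, 3).
Hence T = (1, -3) (x) (1, -3) (x) (-1, 2) + (0, 1) (x) (1, 0) (x) (2, 3), so rank(T) ≤ 2.
These bounds meet, so rank(T) = 2.
Check entry T[0,1,1] = -6: (1)·(-3)·(2) + (0)·(0)·(3) = -6.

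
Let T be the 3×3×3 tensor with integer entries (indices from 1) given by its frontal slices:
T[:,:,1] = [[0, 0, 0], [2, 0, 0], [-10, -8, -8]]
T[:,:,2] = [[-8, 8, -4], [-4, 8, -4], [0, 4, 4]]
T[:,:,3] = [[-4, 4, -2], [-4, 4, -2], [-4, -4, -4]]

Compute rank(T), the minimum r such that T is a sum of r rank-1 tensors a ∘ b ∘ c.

3

Lower bound: the mode-1 unfolding of T (rows indexed by i, columns by (j,k) = (1,1), (1,2), (1,3), (2,1), (2,2), (2,3), (3,1), (3,2), (3,3)) is [[0, -8, -4, 0, 8, 4, 0, -4, -2], [2, -4, -4, 0, 8, 4, 0, -4, -2], [-10, 0, -4, -8, 4, -4, -8, 4, -4]].
There the 3×3 minor on rows i ∈ {1, 2, 3}, columns (j,k) ∈ {(1,1), (1,2), (1,3)} is det [[0, -8, -4], [2, -4, -4], [-10, 0, -4]] = -224 ≠ 0, so this unfolding has rank ≥ 3; CP rank is at least every unfolding rank, so rank(T) ≥ 3. (This is only a lower bound: in general the CP rank may exceed every unfolding rank, so we still need to exhibit 3 rank-1 terms summing to T.)
Upper bound: T is a sum of 3 rank-1 terms, T = [0, 0, 1] ∘ [1, 1, 1] ∘ [-8, 4, -4] + [0, 1, -1] ∘ [1, 0, 0] ∘ [2, 4, 0] + [1, 1, 0] ∘ [2, -2, 1] ∘ [0, -4, -2] (written with every a and b primitive with positive leading entry and the scale carried by c; CP decompositions are not unique, and this one is verified by expanding entrywise), so rank(T) ≤ 3.
These bounds meet, so rank(T) = 3.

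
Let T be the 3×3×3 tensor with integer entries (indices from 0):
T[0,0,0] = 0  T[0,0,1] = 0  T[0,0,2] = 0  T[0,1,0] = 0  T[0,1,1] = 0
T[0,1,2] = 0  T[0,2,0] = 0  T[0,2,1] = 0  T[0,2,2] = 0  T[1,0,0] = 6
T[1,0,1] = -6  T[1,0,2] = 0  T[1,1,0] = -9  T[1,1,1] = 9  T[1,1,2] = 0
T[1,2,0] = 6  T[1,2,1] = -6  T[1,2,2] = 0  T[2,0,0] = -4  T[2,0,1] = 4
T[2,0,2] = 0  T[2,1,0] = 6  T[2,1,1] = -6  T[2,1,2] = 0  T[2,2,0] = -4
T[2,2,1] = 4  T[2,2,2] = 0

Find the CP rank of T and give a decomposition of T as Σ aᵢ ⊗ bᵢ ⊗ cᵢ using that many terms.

Lower bound: T ≠ 0 (e.g. T[1,0,0] = 6), so rank(T) ≥ 1.
Upper bound: the mode-1 fibre T[:,0,0] = [0, 6, -4] gives a = (0, 3, -2) (primitive direction); the mode-2 fibre T[1,:,0] = [6, -9, 6] gives b = (2, -3, 2); then c[k] = T[1,0,k] / (a[1]·b[0]) = [6, -6, 0] / 6 = (1, -1, 0).
Expanding (0, 3, -2) ⊗ (2, -3, 2) ⊗ (1, -1, 0) reproduces all 27 entries of T, so T = (0, 3, -2) ⊗ (2, -3, 2) ⊗ (1, -1, 0) and rank(T) ≤ 1.
These bounds meet, so rank(T) = 1.

rank(T) = 1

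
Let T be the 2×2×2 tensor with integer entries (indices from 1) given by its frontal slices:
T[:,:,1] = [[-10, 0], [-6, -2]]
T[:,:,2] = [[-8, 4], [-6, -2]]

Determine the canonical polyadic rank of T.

Lower bound: the mode-2 unfolding of T (rows indexed by j, columns by (i,k) = (1,1), (1,2), (2,1), (2,2)) is [[-10, -8, -6, -6], [0, 4, -2, -2]].
There the 2×2 minor on rows j ∈ {1, 2}, columns (i,k) ∈ {(1,1), (1,2)} is det [[-10, -8], [0, 4]] = -40 ≠ 0, so this unfolding has rank ≥ 2; CP rank is at least every unfolding rank, so rank(T) ≥ 2. (Unfolding ranks only ever bound the CP rank from below — rank(T) can be strictly larger than all of them — so the matching upper bound has to come from an explicit 2-term decomposition.)
Upper bound — finding two terms. Write S_k = T[:,:,k] for the frontal slices: S₁ = [[-10, 0], [-6, -2]], S₂ = [[-8, 4], [-6, -2]].
If T = a₁ (x) b₁ (x) c₁ + a₂ (x) b₂ (x) c₂ then each S_k = c₁[k]·a₁b₁ᵀ + c₂[k]·a₂b₂ᵀ. S₁ and S₂ are linearly independent, so a₁b₁ᵀ and a₂b₂ᵀ must span the same plane of matrices: they are the rank-1 matrices of the form x·S₁ + y·S₂.
det(x·S₁ + y·S₂) is 20·x² + 60·xy + 40·y² = 20·(x + 2·y)(x + y), vanishing at (x:y) = (2:-1) and (1:-1).
M₁ = 2·S₁ − S₂ = [[-12, -4], [-6, -2]] = (-2)·(2, 1)(3, 1)ᵀ and M₂ = S₁ − S₂ = [[-2, -4], [0, 0]] = (-2)·(1, 0)(1, 2)ᵀ, so take a₁ = (2, 1), b₁ = (3, 1), a₂ = (1, 0), b₂ = (1, 2).
Each slice is an integer combination of E₁ = a₁b₁ᵀ and E₂ = a₂b₂ᵀ: S₁ = −2·E₁ + 2·E₂, S₂ = −2·E₁ + 4·E₂; reading off coefficients, c₁ = (-2, -2) and c₂ = (2, 4).
Hence T = (2, 1) (x) (3, 1) (x) (-2, -2) + (1, 0) (x) (1, 2) (x) (2, 4), so rank(T) ≤ 2.
These bounds meet, so rank(T) = 2.

2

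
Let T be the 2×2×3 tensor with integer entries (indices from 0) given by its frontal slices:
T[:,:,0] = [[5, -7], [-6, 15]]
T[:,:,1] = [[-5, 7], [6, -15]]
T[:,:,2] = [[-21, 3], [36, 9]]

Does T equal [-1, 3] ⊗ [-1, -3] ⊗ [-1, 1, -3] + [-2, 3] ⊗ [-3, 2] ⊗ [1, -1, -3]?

Yes

Reconstruct entrywise from the claimed factors. For example, T[0,1,0] = -7 and Σₗ aₗ[0]bₗ[1]cₗ[0] = (-1)·(-3)·(-1) + (-2)·(2)·(1) = -7; checking all 12 entries, every one matches. The claim holds.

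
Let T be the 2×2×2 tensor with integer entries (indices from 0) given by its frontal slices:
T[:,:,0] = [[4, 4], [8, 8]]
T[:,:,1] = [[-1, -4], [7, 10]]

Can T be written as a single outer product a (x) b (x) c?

The mode-1 unfolding of T (rows indexed by i, columns by (j,k) = (0,0), (0,1), (1,0), (1,1)) is [[4, -1, 4, -4], [8, 7, 8, 10]].
There the 2×2 minor on rows i ∈ {0, 1}, columns (j,k) ∈ {(0,0), (0,1)} is det [[4, -1], [8, 7]] = 36 ≠ 0, so this unfolding has rank ≥ 2; CP rank is at least every unfolding rank, so rank(T) ≥ 2.
In particular rank(T) ≥ 2 > 1, so T is not rank-1.

No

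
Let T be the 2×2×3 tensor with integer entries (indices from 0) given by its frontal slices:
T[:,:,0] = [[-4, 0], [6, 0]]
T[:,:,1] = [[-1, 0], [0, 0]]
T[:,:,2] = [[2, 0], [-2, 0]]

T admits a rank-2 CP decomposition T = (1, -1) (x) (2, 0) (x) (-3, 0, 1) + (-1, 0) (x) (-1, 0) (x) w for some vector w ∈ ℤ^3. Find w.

w = (2, -1, 0)

Subtract the known terms from T to get the rank-1 residual R = (-1, 0) (x) (-1, 0) (x) w, so R[i,j,k] = a[i]·b[j]·w[k]. Pick indices with nonzero a[0]·b[0] = (-1)·(-1) = 1. Only the fibre through (0,0,·) is needed: R[0,0,:] = T[0,0,:] − Σₗ aₗ[0]bₗ[0]cₗ = [-4, -1, 2] − (1)·(2)·(-3, 0, 1) = [2, -1, 0]. Then w[k] = R[0,0,k] / 1 for each k, giving w = [2, -1, 0] / 1 = (2, -1, 0).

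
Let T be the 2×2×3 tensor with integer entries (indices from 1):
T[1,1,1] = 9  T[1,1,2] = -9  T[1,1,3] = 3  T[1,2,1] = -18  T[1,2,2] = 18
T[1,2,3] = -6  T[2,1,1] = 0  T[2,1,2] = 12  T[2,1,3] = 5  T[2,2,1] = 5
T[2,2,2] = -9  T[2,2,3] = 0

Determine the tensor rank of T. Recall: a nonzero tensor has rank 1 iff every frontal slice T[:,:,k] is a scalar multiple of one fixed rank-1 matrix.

2

Lower bound: the mode-3 unfolding of T (rows indexed by k, columns by (i,j) = (1,1), (1,2), (2,1), (2,2)) is [[9, -18, 0, 5], [-9, 18, 12, -9], [3, -6, 5, 0]].
There the 2×2 minor on rows k ∈ {1, 2}, columns (i,j) ∈ {(1,1), (2,1)} is det [[9, 0], [-9, 12]] = 108 ≠ 0, so this unfolding has rank ≥ 2; CP rank is at least every unfolding rank, so rank(T) ≥ 2. (Flattening ranks never certify an upper bound on CP rank; for that we must actually write T with 2 rank-1 terms.)
Upper bound — finding two terms. Write S_k = T[:,:,k] for the frontal slices: S₁ = [[9, -18], [0, 5]], S₂ = [[-9, 18], [12, -9]], S₃ = [[3, -6], [5, 0]].
If T = a₁ ⊗ b₁ ⊗ c₁ + a₂ ⊗ b₂ ⊗ c₂ then each S_k = c₁[k]·a₁b₁ᵀ + c₂[k]·a₂b₂ᵀ. S₁ and S₂ are linearly independent, so a₁b₁ᵀ and a₂b₂ᵀ must span the same plane of matrices: they are the rank-1 matrices of the form x·S₁ + y·S₂.
det(x·S₁ + y·S₂) is 45·x² + 90·xy − 135·y² = 45·(x + 3·y)(x − y), vanishing at (x:y) = (3:-1) and (1:1).
M₁ = 3·S₁ − S₂ = [[36, -72], [-12, 24]] = 12·[3, -1][1, -2]ᵀ and M₂ = S₁ + S₂ = [[0, 0], [12, -4]] = 4·[0, 1][3, -1]ᵀ, so take a₁ = [3, -1], b₁ = [1, -2], a₂ = [0, 1], b₂ = [3, -1].
Each slice is an integer combination of E₁ = a₁b₁ᵀ and E₂ = a₂b₂ᵀ: S₁ = 3·E₁ + E₂, S₂ = −3·E₁ + 3·E₂, S₃ = E₁ + 2·E₂; reading off coefficients, c₁ = [3, -3, 1] and c₂ = [1, 3, 2].
Hence T = [3, -1] ⊗ [1, -2] ⊗ [3, -3, 1] + [0, 1] ⊗ [3, -1] ⊗ [1, 3, 2], so rank(T) ≤ 2.
These bounds meet, so rank(T) = 2.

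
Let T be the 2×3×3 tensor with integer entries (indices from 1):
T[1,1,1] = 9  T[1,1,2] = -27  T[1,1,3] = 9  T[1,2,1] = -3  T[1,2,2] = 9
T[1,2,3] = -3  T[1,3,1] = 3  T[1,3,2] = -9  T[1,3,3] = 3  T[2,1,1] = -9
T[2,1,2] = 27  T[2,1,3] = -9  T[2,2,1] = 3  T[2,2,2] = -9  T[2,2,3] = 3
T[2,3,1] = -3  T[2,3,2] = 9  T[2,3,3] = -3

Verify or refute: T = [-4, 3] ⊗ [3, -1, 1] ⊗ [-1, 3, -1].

No

Reconstruct entry (1,1,1) from the claimed factors: Σₗ aₗ[1]bₗ[1]cₗ[1] = (-4)·(3)·(-1) = 12, but T[1,1,1] = 9. The claim is false.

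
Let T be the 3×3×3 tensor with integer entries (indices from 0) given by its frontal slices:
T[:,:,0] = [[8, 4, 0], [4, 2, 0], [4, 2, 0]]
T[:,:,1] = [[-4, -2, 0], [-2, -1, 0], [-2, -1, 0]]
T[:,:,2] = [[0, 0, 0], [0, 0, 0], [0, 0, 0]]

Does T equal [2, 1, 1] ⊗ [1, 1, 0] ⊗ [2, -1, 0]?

Reconstruct entry (0,0,0) from the claimed factors: Σₗ aₗ[0]bₗ[0]cₗ[0] = (2)·(1)·(2) = 4, but T[0,0,0] = 8. The claim is false.

No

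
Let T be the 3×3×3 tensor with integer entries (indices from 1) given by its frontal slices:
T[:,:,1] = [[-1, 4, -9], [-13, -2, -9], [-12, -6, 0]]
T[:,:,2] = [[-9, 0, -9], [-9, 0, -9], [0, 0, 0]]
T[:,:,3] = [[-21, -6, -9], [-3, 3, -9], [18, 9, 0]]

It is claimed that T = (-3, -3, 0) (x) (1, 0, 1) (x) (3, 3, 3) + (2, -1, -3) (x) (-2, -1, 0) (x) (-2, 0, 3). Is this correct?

Yes

Reconstruct entrywise from the claimed factors. For example, T[1,3,2] = -9 and Σₗ aₗ[1]bₗ[3]cₗ[2] = (-3)·(1)·(3) + (2)·(0)·(0) = -9; checking all 27 entries, every one matches. The claim holds.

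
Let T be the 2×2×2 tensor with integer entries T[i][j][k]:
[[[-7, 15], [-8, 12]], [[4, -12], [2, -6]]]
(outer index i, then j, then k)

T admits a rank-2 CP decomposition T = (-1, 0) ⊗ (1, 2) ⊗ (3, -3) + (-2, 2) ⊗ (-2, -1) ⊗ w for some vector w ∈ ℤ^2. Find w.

w = (-1, 3)

Subtract the known terms from T to get the rank-1 residual R = (-2, 2) ⊗ (-2, -1) ⊗ w, so R[i,j,k] = a[i]·b[j]·w[k]. Pick indices with nonzero a[0]·b[0] = (-2)·(-2) = 4. Only the fibre through (0,0,·) is needed: R[0,0,:] = T[0,0,:] − Σₗ aₗ[0]bₗ[0]cₗ = [-7, 15] − (-1)·(1)·(3, -3) = [-4, 12]. Then w[k] = R[0,0,k] / 4 for each k, giving w = [-4, 12] / 4 = (-1, 3).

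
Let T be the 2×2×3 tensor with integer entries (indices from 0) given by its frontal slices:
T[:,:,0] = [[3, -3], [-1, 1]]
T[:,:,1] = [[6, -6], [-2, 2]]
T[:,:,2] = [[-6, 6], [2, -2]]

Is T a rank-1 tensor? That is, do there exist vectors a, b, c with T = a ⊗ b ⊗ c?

The mode-1 fibre T[:,0,0] = [3, -1] gives a = (3, -1) (primitive direction); the mode-2 fibre T[0,:,0] = [3, -3] gives b = (1, -1); then c[k] = T[0,0,k] / (a[0]·b[0]) = [3, 6, -6] / 3 = (1, 2, -2).
Expanding (3, -1) ⊗ (1, -1) ⊗ (1, 2, -2) reproduces all 12 entries of T, so T = (3, -1) ⊗ (1, -1) ⊗ (1, 2, -2) and rank(T) ≤ 1.
Equivalently every frontal slice T[:,:,k] is c[k] times the rank-1 matrix (3, -1) ⊗ (1, -1). So T has rank 1 (it is nonzero).

Yes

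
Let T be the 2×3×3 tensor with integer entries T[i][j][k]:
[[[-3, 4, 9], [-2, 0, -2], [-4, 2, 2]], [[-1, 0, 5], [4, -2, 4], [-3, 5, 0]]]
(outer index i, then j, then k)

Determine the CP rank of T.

Lower bound: the mode-3 unfolding of T (rows indexed by k, columns by (i,j) = (0,0), (0,1), (0,2), (1,0), (1,1), (1,2)) is [[-3, -2, -4, -1, 4, -3], [4, 0, 2, 0, -2, 5], [9, -2, 2, 5, 4, 0]].
There the 3×3 minor on rows k ∈ {0, 1, 2}, columns (i,j) ∈ {(0,0), (0,1), (1,0)} is det [[-3, -2, -1], [4, 0, 0], [9, -2, 5]] = 48 ≠ 0, so this unfolding has rank ≥ 3; CP rank is at least every unfolding rank, so rank(T) ≥ 3. (Flattening ranks never certify an upper bound on CP rank; for that we must actually write T with 3 rank-1 terms.)
Upper bound: T is a sum of 3 rank-1 terms, T = [0, 1] (x) [1, 1, -2] (x) [2, -2, 2] + [1, -1] (x) [1, -2, -2] (x) [1, 0, 1] + [2, 1] (x) [2, 0, 1] (x) [-1, 1, 2] (one valid choice — decompositions are not unique — normalised so each a, b is primitive with positive first nonzero entry; check it by expanding all entries), so rank(T) ≤ 3.
These bounds meet, so rank(T) = 3.

3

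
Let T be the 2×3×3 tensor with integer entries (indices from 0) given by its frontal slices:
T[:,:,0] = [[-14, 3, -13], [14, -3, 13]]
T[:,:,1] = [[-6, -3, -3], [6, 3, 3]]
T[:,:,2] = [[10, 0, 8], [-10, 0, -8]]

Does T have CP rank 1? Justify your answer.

No

The mode-2 unfolding of T (rows indexed by j, columns by (i,k) = (0,0), (0,1), (0,2), (1,0), (1,1), (1,2)) is [[-14, -6, 10, 14, 6, -10], [3, -3, 0, -3, 3, 0], [-13, -3, 8, 13, 3, -8]].
There the 2×2 minor on rows j ∈ {0, 1}, columns (i,k) ∈ {(0,0), (0,1)} is det [[-14, -6], [3, -3]] = 60 ≠ 0, so this unfolding has rank ≥ 2; CP rank is at least every unfolding rank, so rank(T) ≥ 2.
In particular rank(T) ≥ 2 > 1, so T is not rank-1.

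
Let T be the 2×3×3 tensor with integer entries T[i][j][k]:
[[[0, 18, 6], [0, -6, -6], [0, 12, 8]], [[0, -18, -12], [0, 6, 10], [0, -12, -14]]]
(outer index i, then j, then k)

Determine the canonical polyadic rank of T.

2

Lower bound: the mode-2 unfolding of T (rows indexed by j, columns by (i,k) = (0,0), (0,1), (0,2), (1,0), (1,1), (1,2)) is [[0, 18, 6, 0, -18, -12], [0, -6, -6, 0, 6, 10], [0, 12, 8, 0, -12, -14]].
There the 2×2 minor on rows j ∈ {0, 1}, columns (i,k) ∈ {(0,1), (0,2)} is det [[18, 6], [-6, -6]] = -72 ≠ 0, so this unfolding has rank ≥ 2; CP rank is at least every unfolding rank, so rank(T) ≥ 2. (Flattening ranks never certify an upper bound on CP rank; for that we must actually write T with 2 rank-1 terms.)
Upper bound — finding two terms. Write S_k = T[:,:,k] for the frontal slices: S₀ = [[0, 0, 0], [0, 0, 0]], S₁ = [[18, -6, 12], [-18, 6, -12]], S₂ = [[6, -6, 8], [-12, 10, -14]].
If T = a₁ ⊗ b₁ ⊗ c₁ + a₂ ⊗ b₂ ⊗ c₂ then each S_k = c₁[k]·a₁b₁ᵀ + c₂[k]·a₂b₂ᵀ. S₁ and S₂ are linearly independent, so a₁b₁ᵀ and a₂b₂ᵀ must span the same plane of matrices: they are the rank-1 matrices of the form x·S₁ + y·S₂.
The 2×2 minor of x·S₁ + y·S₂ on rows {0,1}, columns {0,1} is 36·xy − 12·y² = 12·(3·x − y)(y), vanishing at (x:y) = (1:3) and (1:0).
M₁ = S₁ + 3·S₂ = [[36, -24, 36], [-54, 36, -54]] = 6·[2, -3][3, -2, 3]ᵀ and M₂ = S₁ = [[18, -6, 12], [-18, 6, -12]] = 6·[1, -1][3, -1, 2]ᵀ, so take a₁ = [2, -3], b₁ = [3, -2, 3], a₂ = [1, -1], b₂ = [3, -1, 2].
Each slice is an integer combination of E₁ = a₁b₁ᵀ and E₂ = a₂b₂ᵀ: S₀ = 0, S₁ = 6·E₂, S₂ = 2·E₁ − 2·E₂; reading off coefficients, c₁ = [0, 0, 2] and c₂ = [0, 6, -2].
Hence T = [2, -3] ⊗ [3, -2, 3] ⊗ [0, 0, 2] + [1, -1] ⊗ [3, -1, 2] ⊗ [0, 6, -2], so rank(T) ≤ 2.
These bounds meet, so rank(T) = 2.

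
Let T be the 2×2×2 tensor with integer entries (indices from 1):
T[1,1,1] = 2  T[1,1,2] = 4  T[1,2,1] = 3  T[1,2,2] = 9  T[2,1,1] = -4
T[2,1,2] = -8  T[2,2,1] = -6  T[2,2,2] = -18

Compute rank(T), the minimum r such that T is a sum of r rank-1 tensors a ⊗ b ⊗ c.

2

Lower bound: in the mode-2 unfolding of T (rows indexed by j, columns by (i,k)) the 2×2 minor on rows j ∈ {1, 2}, columns (i,k) ∈ {(1,1), (1,2)} is det [[2, 4], [3, 9]] = 6 ≠ 0, so that unfolding has rank ≥ 2 and hence rank(T) ≥ 2 (CP rank is at least every unfolding rank, though it can be larger).
Upper bound: T[i,:,:] = a[i]·M for every slice, with a = [1, -2] and M = [[2, 4], [3, 9]] (rows j, columns k).
Splitting M by its rows (j = 1, 2), M = [1, 0][2, 4]ᵀ + [0, 1][3, 9]ᵀ.
Hence T = [1, -2] ⊗ [1, 0] ⊗ [2, 4] + [1, -2] ⊗ [0, 1] ⊗ [3, 9], so rank(T) ≤ 2.
These bounds meet, so rank(T) = 2.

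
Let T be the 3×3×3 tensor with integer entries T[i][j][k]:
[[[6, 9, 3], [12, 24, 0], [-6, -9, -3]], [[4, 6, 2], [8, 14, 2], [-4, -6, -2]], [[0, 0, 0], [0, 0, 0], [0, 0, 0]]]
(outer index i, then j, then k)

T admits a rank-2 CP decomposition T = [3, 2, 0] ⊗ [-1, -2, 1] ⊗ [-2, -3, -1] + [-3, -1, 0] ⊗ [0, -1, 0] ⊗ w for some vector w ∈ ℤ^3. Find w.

w = [0, 2, -2]

Subtract the known terms from T to get the rank-1 residual R = [-3, -1, 0] ⊗ [0, -1, 0] ⊗ w, so R[i,j,k] = a[i]·b[j]·w[k]. Pick indices with nonzero a[0]·b[1] = (-3)·(-1) = 3. Only the fibre through (0,1,·) is needed: R[0,1,:] = T[0,1,:] − Σₗ aₗ[0]bₗ[1]cₗ = [12, 24, 0] − (3)·(-2)·[-2, -3, -1] = [0, 6, -6]. Then w[k] = R[0,1,k] / 3 for each k, giving w = [0, 6, -6] / 3 = [0, 2, -2].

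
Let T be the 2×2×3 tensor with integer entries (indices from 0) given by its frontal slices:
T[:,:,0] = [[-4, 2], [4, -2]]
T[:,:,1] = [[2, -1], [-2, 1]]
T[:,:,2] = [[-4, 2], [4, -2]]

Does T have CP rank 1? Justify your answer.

Yes

If T = a ⊗ b ⊗ c then every fibre of T is a multiple of the corresponding factor, so read the factors off the fibres through the nonzero entry T[0,0,0] = -4.
The mode-1 fibre T[:,0,0] = [-4, 4] gives a = [1, -1] (primitive direction); the mode-2 fibre T[0,:,0] = [-4, 2] gives b = [2, -1]; then c[k] = T[0,0,k] / (a[0]·b[0]) = [-4, 2, -4] / 2 = [-2, 1, -2].
Expanding [1, -1] ⊗ [2, -1] ⊗ [-2, 1, -2] reproduces all 12 entries of T, so T = [1, -1] ⊗ [2, -1] ⊗ [-2, 1, -2] and rank(T) ≤ 1.
Equivalently every frontal slice T[:,:,k] is c[k] times the rank-1 matrix [1, -1] ⊗ [2, -1]. So T has rank 1 (it is nonzero).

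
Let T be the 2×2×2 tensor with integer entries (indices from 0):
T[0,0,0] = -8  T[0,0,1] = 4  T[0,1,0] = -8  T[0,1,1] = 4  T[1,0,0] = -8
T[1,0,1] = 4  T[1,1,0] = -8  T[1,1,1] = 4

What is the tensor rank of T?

Lower bound: T ≠ 0 (e.g. T[0,0,0] = -8), so rank(T) ≥ 1.
Upper bound: the mode-1 fibre T[:,0,0] = [-8, -8] gives a = (1, 1) (primitive direction); the mode-2 fibre T[0,:,0] = [-8, -8] gives b = (1, 1); then c[k] = T[0,0,k] / (a[0]·b[0]) = [-8, 4] / 1 = (-8, 4).
Expanding (1, 1) ⊗ (1, 1) ⊗ (-8, 4) reproduces all 8 entries of T, so T = (1, 1) ⊗ (1, 1) ⊗ (-8, 4) and rank(T) ≤ 1.
These bounds meet, so rank(T) = 1.

1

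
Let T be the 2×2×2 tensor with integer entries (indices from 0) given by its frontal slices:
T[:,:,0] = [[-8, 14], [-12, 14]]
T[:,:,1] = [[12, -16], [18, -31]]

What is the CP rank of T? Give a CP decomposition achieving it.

rank(T) = 2

Lower bound: the mode-1 unfolding of T (rows indexed by i, columns by (j,k) = (0,0), (0,1), (1,0), (1,1)) is [[-8, 12, 14, -16], [-12, 18, 14, -31]].
There the 2×2 minor on rows i ∈ {0, 1}, columns (j,k) ∈ {(0,0), (1,0)} is det [[-8, 14], [-12, 14]] = 56 ≠ 0, so this unfolding has rank ≥ 2; CP rank is at least every unfolding rank, so rank(T) ≥ 2. (Flattening ranks never certify an upper bound on CP rank; for that we must actually write T with 2 rank-1 terms.)
Upper bound — finding two terms. Write S_k = T[:,:,k] for the frontal slices: S₀ = [[-8, 14], [-12, 14]], S₁ = [[12, -16], [18, -31]].
If T = a₁ (x) b₁ (x) c₁ + a₂ (x) b₂ (x) c₂ then each S_k = c₁[k]·a₁b₁ᵀ + c₂[k]·a₂b₂ᵀ. S₀ and S₁ are linearly independent, so a₁b₁ᵀ and a₂b₂ᵀ must span the same plane of matrices: they are the rank-1 matrices of the form x·S₀ + y·S₁.
det(x·S₀ + y·S₁) is 56·x² − 28·xy − 84·y² = 28·(2·x − 3·y)(x + y), vanishing at (x:y) = (3:2) and (1:-1).
M₁ = 3·S₀ + 2·S₁ = [[0, 10], [0, -20]] = 10·[1, -2][0, 1]ᵀ and M₂ = S₀ − S₁ = [[-20, 30], [-30, 45]] = (-5)·[2, 3][2, -3]ᵀ, so take a₁ = [1, -2], b₁ = [0, 1], a₂ = [2, 3], b₂ = [2, -3].
Each slice is an integer combination of E₁ = a₁b₁ᵀ and E₂ = a₂b₂ᵀ: S₀ = 2·E₁ − 2·E₂, S₁ = 2·E₁ + 3·E₂; reading off coefficients, c₁ = [2, 2] and c₂ = [-2, 3].
Hence T = [1, -2] (x) [0, 1] (x) [2, 2] + [2, 3] (x) [2, -3] (x) [-2, 3], so rank(T) ≤ 2.
These bounds meet, so rank(T) = 2.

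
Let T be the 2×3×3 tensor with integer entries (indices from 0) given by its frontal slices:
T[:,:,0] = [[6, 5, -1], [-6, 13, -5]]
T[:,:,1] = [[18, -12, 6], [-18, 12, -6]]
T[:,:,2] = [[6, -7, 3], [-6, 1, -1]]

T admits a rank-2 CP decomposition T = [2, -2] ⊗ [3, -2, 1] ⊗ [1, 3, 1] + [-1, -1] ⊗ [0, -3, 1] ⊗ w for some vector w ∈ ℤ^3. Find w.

w = [3, 0, -1]

Subtract the known terms from T to get the rank-1 residual R = [-1, -1] ⊗ [0, -3, 1] ⊗ w, so R[i,j,k] = a[i]·b[j]·w[k]. Pick indices with nonzero a[0]·b[1] = (-1)·(-3) = 3. Only the fibre through (0,1,·) is needed: R[0,1,:] = T[0,1,:] − Σₗ aₗ[0]bₗ[1]cₗ = [5, -12, -7] − (2)·(-2)·[1, 3, 1] = [9, 0, -3]. Then w[k] = R[0,1,k] / 3 for each k, giving w = [9, 0, -3] / 3 = [3, 0, -1].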